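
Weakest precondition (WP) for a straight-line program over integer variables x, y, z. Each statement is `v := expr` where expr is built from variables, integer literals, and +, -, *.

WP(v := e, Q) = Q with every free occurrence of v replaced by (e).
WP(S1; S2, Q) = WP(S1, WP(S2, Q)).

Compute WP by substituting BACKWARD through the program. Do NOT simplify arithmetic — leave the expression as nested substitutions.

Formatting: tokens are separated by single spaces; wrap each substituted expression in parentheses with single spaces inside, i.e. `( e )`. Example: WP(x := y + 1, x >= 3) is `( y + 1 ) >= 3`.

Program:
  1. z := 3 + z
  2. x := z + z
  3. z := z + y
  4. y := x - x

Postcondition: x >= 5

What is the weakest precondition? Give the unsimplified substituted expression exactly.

Answer: ( ( 3 + z ) + ( 3 + z ) ) >= 5

Derivation:
post: x >= 5
stmt 4: y := x - x  -- replace 0 occurrence(s) of y with (x - x)
  => x >= 5
stmt 3: z := z + y  -- replace 0 occurrence(s) of z with (z + y)
  => x >= 5
stmt 2: x := z + z  -- replace 1 occurrence(s) of x with (z + z)
  => ( z + z ) >= 5
stmt 1: z := 3 + z  -- replace 2 occurrence(s) of z with (3 + z)
  => ( ( 3 + z ) + ( 3 + z ) ) >= 5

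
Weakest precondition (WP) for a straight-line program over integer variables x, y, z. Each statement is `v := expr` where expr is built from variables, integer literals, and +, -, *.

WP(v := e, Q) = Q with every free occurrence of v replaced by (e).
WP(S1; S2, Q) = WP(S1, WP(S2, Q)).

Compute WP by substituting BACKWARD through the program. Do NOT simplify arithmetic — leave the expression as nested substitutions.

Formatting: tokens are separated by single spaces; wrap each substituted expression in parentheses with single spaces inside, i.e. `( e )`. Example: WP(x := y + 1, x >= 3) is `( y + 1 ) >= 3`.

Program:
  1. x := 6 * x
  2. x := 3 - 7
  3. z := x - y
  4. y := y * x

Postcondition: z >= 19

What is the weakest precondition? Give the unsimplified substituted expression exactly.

post: z >= 19
stmt 4: y := y * x  -- replace 0 occurrence(s) of y with (y * x)
  => z >= 19
stmt 3: z := x - y  -- replace 1 occurrence(s) of z with (x - y)
  => ( x - y ) >= 19
stmt 2: x := 3 - 7  -- replace 1 occurrence(s) of x with (3 - 7)
  => ( ( 3 - 7 ) - y ) >= 19
stmt 1: x := 6 * x  -- replace 0 occurrence(s) of x with (6 * x)
  => ( ( 3 - 7 ) - y ) >= 19

Answer: ( ( 3 - 7 ) - y ) >= 19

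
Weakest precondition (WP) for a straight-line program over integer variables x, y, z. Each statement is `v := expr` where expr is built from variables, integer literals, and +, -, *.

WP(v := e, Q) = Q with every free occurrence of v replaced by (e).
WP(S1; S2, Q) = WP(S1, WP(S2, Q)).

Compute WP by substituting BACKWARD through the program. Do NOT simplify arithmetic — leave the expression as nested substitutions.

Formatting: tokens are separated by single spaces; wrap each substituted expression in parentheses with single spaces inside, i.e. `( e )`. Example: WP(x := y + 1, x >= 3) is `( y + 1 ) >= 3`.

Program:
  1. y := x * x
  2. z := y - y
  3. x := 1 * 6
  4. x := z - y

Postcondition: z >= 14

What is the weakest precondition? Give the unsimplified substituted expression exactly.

post: z >= 14
stmt 4: x := z - y  -- replace 0 occurrence(s) of x with (z - y)
  => z >= 14
stmt 3: x := 1 * 6  -- replace 0 occurrence(s) of x with (1 * 6)
  => z >= 14
stmt 2: z := y - y  -- replace 1 occurrence(s) of z with (y - y)
  => ( y - y ) >= 14
stmt 1: y := x * x  -- replace 2 occurrence(s) of y with (x * x)
  => ( ( x * x ) - ( x * x ) ) >= 14

Answer: ( ( x * x ) - ( x * x ) ) >= 14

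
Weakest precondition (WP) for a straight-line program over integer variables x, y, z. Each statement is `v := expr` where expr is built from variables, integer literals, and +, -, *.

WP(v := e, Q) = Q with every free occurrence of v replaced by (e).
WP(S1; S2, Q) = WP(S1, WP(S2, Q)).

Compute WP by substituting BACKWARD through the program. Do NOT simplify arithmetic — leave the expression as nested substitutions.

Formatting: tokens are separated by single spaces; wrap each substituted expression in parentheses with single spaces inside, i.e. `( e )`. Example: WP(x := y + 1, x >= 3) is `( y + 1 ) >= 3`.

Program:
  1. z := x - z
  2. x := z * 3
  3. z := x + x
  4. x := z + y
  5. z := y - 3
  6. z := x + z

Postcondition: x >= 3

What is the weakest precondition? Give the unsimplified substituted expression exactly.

Answer: ( ( ( ( x - z ) * 3 ) + ( ( x - z ) * 3 ) ) + y ) >= 3

Derivation:
post: x >= 3
stmt 6: z := x + z  -- replace 0 occurrence(s) of z with (x + z)
  => x >= 3
stmt 5: z := y - 3  -- replace 0 occurrence(s) of z with (y - 3)
  => x >= 3
stmt 4: x := z + y  -- replace 1 occurrence(s) of x with (z + y)
  => ( z + y ) >= 3
stmt 3: z := x + x  -- replace 1 occurrence(s) of z with (x + x)
  => ( ( x + x ) + y ) >= 3
stmt 2: x := z * 3  -- replace 2 occurrence(s) of x with (z * 3)
  => ( ( ( z * 3 ) + ( z * 3 ) ) + y ) >= 3
stmt 1: z := x - z  -- replace 2 occurrence(s) of z with (x - z)
  => ( ( ( ( x - z ) * 3 ) + ( ( x - z ) * 3 ) ) + y ) >= 3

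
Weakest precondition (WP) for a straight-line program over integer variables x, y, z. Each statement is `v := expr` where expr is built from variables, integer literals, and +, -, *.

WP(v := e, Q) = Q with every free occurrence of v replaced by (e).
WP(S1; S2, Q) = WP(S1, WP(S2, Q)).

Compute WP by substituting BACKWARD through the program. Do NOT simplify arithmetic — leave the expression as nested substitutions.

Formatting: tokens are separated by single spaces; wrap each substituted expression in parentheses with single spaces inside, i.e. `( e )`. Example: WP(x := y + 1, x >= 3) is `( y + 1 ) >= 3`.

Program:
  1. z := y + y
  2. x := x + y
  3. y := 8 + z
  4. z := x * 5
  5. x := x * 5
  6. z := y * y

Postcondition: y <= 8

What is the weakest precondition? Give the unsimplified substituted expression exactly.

post: y <= 8
stmt 6: z := y * y  -- replace 0 occurrence(s) of z with (y * y)
  => y <= 8
stmt 5: x := x * 5  -- replace 0 occurrence(s) of x with (x * 5)
  => y <= 8
stmt 4: z := x * 5  -- replace 0 occurrence(s) of z with (x * 5)
  => y <= 8
stmt 3: y := 8 + z  -- replace 1 occurrence(s) of y with (8 + z)
  => ( 8 + z ) <= 8
stmt 2: x := x + y  -- replace 0 occurrence(s) of x with (x + y)
  => ( 8 + z ) <= 8
stmt 1: z := y + y  -- replace 1 occurrence(s) of z with (y + y)
  => ( 8 + ( y + y ) ) <= 8

Answer: ( 8 + ( y + y ) ) <= 8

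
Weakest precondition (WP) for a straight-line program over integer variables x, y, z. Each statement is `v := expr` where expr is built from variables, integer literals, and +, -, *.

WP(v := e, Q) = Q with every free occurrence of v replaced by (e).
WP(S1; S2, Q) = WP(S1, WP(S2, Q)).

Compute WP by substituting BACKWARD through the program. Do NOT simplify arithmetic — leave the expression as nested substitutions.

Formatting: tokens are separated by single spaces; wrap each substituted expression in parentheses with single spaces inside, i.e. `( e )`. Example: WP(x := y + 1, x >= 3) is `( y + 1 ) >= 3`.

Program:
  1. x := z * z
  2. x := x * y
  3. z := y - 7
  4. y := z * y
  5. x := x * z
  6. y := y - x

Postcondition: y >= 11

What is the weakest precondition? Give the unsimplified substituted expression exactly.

Answer: ( ( ( y - 7 ) * y ) - ( ( ( z * z ) * y ) * ( y - 7 ) ) ) >= 11

Derivation:
post: y >= 11
stmt 6: y := y - x  -- replace 1 occurrence(s) of y with (y - x)
  => ( y - x ) >= 11
stmt 5: x := x * z  -- replace 1 occurrence(s) of x with (x * z)
  => ( y - ( x * z ) ) >= 11
stmt 4: y := z * y  -- replace 1 occurrence(s) of y with (z * y)
  => ( ( z * y ) - ( x * z ) ) >= 11
stmt 3: z := y - 7  -- replace 2 occurrence(s) of z with (y - 7)
  => ( ( ( y - 7 ) * y ) - ( x * ( y - 7 ) ) ) >= 11
stmt 2: x := x * y  -- replace 1 occurrence(s) of x with (x * y)
  => ( ( ( y - 7 ) * y ) - ( ( x * y ) * ( y - 7 ) ) ) >= 11
stmt 1: x := z * z  -- replace 1 occurrence(s) of x with (z * z)
  => ( ( ( y - 7 ) * y ) - ( ( ( z * z ) * y ) * ( y - 7 ) ) ) >= 11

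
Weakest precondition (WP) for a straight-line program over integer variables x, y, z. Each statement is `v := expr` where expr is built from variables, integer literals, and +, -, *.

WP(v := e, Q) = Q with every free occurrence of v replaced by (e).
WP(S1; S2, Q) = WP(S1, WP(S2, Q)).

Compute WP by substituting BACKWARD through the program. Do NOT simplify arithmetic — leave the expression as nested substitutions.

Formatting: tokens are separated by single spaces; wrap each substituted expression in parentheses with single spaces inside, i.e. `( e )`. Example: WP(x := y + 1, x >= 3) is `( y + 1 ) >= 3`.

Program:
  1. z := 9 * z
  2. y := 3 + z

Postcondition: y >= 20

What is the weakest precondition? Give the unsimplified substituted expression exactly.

Answer: ( 3 + ( 9 * z ) ) >= 20

Derivation:
post: y >= 20
stmt 2: y := 3 + z  -- replace 1 occurrence(s) of y with (3 + z)
  => ( 3 + z ) >= 20
stmt 1: z := 9 * z  -- replace 1 occurrence(s) of z with (9 * z)
  => ( 3 + ( 9 * z ) ) >= 20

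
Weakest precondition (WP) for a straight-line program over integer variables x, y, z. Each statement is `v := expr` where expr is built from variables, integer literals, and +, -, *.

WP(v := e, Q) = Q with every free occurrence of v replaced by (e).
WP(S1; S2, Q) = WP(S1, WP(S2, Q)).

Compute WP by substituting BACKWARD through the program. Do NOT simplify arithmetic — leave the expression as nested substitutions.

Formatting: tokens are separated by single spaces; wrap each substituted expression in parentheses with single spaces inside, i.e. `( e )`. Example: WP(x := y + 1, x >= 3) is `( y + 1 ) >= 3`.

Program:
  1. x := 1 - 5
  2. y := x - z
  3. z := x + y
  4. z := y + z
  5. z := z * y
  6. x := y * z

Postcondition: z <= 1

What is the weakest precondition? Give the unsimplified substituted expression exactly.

Answer: ( ( ( ( 1 - 5 ) - z ) + ( ( 1 - 5 ) + ( ( 1 - 5 ) - z ) ) ) * ( ( 1 - 5 ) - z ) ) <= 1

Derivation:
post: z <= 1
stmt 6: x := y * z  -- replace 0 occurrence(s) of x with (y * z)
  => z <= 1
stmt 5: z := z * y  -- replace 1 occurrence(s) of z with (z * y)
  => ( z * y ) <= 1
stmt 4: z := y + z  -- replace 1 occurrence(s) of z with (y + z)
  => ( ( y + z ) * y ) <= 1
stmt 3: z := x + y  -- replace 1 occurrence(s) of z with (x + y)
  => ( ( y + ( x + y ) ) * y ) <= 1
stmt 2: y := x - z  -- replace 3 occurrence(s) of y with (x - z)
  => ( ( ( x - z ) + ( x + ( x - z ) ) ) * ( x - z ) ) <= 1
stmt 1: x := 1 - 5  -- replace 4 occurrence(s) of x with (1 - 5)
  => ( ( ( ( 1 - 5 ) - z ) + ( ( 1 - 5 ) + ( ( 1 - 5 ) - z ) ) ) * ( ( 1 - 5 ) - z ) ) <= 1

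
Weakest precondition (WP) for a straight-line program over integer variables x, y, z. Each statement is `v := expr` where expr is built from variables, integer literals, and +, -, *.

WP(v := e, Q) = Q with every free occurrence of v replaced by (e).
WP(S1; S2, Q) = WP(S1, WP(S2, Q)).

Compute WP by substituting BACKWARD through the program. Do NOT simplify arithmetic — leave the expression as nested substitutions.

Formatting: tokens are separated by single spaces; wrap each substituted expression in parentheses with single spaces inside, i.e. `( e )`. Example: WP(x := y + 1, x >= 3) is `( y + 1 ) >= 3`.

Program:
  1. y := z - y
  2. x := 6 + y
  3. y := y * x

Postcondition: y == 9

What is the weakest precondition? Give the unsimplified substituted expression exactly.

post: y == 9
stmt 3: y := y * x  -- replace 1 occurrence(s) of y with (y * x)
  => ( y * x ) == 9
stmt 2: x := 6 + y  -- replace 1 occurrence(s) of x with (6 + y)
  => ( y * ( 6 + y ) ) == 9
stmt 1: y := z - y  -- replace 2 occurrence(s) of y with (z - y)
  => ( ( z - y ) * ( 6 + ( z - y ) ) ) == 9

Answer: ( ( z - y ) * ( 6 + ( z - y ) ) ) == 9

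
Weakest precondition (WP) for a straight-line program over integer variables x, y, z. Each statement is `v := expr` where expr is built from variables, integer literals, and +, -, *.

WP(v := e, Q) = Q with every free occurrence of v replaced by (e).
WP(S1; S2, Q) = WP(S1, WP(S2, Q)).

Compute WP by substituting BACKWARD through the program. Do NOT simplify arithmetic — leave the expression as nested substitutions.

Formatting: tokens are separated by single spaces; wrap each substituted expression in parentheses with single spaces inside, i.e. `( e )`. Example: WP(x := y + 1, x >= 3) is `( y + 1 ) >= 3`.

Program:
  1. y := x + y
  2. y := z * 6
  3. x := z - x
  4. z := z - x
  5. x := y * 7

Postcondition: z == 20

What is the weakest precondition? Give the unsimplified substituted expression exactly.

post: z == 20
stmt 5: x := y * 7  -- replace 0 occurrence(s) of x with (y * 7)
  => z == 20
stmt 4: z := z - x  -- replace 1 occurrence(s) of z with (z - x)
  => ( z - x ) == 20
stmt 3: x := z - x  -- replace 1 occurrence(s) of x with (z - x)
  => ( z - ( z - x ) ) == 20
stmt 2: y := z * 6  -- replace 0 occurrence(s) of y with (z * 6)
  => ( z - ( z - x ) ) == 20
stmt 1: y := x + y  -- replace 0 occurrence(s) of y with (x + y)
  => ( z - ( z - x ) ) == 20

Answer: ( z - ( z - x ) ) == 20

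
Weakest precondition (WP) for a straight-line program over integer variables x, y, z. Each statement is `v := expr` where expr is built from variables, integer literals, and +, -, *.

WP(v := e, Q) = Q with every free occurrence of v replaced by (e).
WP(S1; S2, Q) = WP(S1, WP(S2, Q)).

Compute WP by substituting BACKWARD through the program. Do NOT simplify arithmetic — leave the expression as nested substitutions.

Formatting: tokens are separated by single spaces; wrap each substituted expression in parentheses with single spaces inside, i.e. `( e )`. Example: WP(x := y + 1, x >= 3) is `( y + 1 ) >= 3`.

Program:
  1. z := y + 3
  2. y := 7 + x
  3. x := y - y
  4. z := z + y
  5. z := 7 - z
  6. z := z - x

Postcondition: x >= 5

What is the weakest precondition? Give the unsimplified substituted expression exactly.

post: x >= 5
stmt 6: z := z - x  -- replace 0 occurrence(s) of z with (z - x)
  => x >= 5
stmt 5: z := 7 - z  -- replace 0 occurrence(s) of z with (7 - z)
  => x >= 5
stmt 4: z := z + y  -- replace 0 occurrence(s) of z with (z + y)
  => x >= 5
stmt 3: x := y - y  -- replace 1 occurrence(s) of x with (y - y)
  => ( y - y ) >= 5
stmt 2: y := 7 + x  -- replace 2 occurrence(s) of y with (7 + x)
  => ( ( 7 + x ) - ( 7 + x ) ) >= 5
stmt 1: z := y + 3  -- replace 0 occurrence(s) of z with (y + 3)
  => ( ( 7 + x ) - ( 7 + x ) ) >= 5

Answer: ( ( 7 + x ) - ( 7 + x ) ) >= 5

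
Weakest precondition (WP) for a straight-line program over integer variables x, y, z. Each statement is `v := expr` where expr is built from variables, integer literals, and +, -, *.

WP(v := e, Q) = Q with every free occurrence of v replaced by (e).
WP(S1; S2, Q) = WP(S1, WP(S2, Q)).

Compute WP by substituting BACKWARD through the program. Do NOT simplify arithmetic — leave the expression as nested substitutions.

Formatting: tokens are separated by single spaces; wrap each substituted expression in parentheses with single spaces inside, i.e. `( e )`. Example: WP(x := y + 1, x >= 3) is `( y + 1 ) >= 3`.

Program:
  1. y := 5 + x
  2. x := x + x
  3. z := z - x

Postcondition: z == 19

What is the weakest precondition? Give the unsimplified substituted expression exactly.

Answer: ( z - ( x + x ) ) == 19

Derivation:
post: z == 19
stmt 3: z := z - x  -- replace 1 occurrence(s) of z with (z - x)
  => ( z - x ) == 19
stmt 2: x := x + x  -- replace 1 occurrence(s) of x with (x + x)
  => ( z - ( x + x ) ) == 19
stmt 1: y := 5 + x  -- replace 0 occurrence(s) of y with (5 + x)
  => ( z - ( x + x ) ) == 19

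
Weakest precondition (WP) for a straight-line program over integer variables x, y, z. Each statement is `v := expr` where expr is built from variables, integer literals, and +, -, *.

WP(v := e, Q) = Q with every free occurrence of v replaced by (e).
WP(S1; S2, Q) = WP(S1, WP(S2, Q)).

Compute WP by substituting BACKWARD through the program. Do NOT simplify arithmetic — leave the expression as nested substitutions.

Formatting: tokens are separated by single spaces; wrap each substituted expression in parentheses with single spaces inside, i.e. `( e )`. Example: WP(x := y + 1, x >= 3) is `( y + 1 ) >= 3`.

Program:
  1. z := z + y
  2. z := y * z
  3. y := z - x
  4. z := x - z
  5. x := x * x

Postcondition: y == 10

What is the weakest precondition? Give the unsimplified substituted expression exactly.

post: y == 10
stmt 5: x := x * x  -- replace 0 occurrence(s) of x with (x * x)
  => y == 10
stmt 4: z := x - z  -- replace 0 occurrence(s) of z with (x - z)
  => y == 10
stmt 3: y := z - x  -- replace 1 occurrence(s) of y with (z - x)
  => ( z - x ) == 10
stmt 2: z := y * z  -- replace 1 occurrence(s) of z with (y * z)
  => ( ( y * z ) - x ) == 10
stmt 1: z := z + y  -- replace 1 occurrence(s) of z with (z + y)
  => ( ( y * ( z + y ) ) - x ) == 10

Answer: ( ( y * ( z + y ) ) - x ) == 10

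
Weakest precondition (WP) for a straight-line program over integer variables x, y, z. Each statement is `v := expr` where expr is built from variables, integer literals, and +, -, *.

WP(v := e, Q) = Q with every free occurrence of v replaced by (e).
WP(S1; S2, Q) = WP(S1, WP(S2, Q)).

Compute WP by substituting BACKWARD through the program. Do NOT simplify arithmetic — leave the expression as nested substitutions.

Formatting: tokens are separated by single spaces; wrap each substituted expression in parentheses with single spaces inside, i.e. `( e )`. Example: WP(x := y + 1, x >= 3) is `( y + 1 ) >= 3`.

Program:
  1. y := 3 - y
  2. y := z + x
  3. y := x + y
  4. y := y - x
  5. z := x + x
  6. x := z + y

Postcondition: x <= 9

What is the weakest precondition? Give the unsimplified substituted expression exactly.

post: x <= 9
stmt 6: x := z + y  -- replace 1 occurrence(s) of x with (z + y)
  => ( z + y ) <= 9
stmt 5: z := x + x  -- replace 1 occurrence(s) of z with (x + x)
  => ( ( x + x ) + y ) <= 9
stmt 4: y := y - x  -- replace 1 occurrence(s) of y with (y - x)
  => ( ( x + x ) + ( y - x ) ) <= 9
stmt 3: y := x + y  -- replace 1 occurrence(s) of y with (x + y)
  => ( ( x + x ) + ( ( x + y ) - x ) ) <= 9
stmt 2: y := z + x  -- replace 1 occurrence(s) of y with (z + x)
  => ( ( x + x ) + ( ( x + ( z + x ) ) - x ) ) <= 9
stmt 1: y := 3 - y  -- replace 0 occurrence(s) of y with (3 - y)
  => ( ( x + x ) + ( ( x + ( z + x ) ) - x ) ) <= 9

Answer: ( ( x + x ) + ( ( x + ( z + x ) ) - x ) ) <= 9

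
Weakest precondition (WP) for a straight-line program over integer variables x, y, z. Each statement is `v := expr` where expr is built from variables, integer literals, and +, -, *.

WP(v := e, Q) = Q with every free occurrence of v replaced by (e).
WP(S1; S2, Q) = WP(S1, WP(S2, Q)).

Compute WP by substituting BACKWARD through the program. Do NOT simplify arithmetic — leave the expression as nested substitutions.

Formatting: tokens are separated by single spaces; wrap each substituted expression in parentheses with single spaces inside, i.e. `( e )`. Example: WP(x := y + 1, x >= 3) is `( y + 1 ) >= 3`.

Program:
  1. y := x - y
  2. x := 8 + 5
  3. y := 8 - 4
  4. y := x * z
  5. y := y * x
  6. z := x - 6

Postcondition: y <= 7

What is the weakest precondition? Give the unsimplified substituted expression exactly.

Answer: ( ( ( 8 + 5 ) * z ) * ( 8 + 5 ) ) <= 7

Derivation:
post: y <= 7
stmt 6: z := x - 6  -- replace 0 occurrence(s) of z with (x - 6)
  => y <= 7
stmt 5: y := y * x  -- replace 1 occurrence(s) of y with (y * x)
  => ( y * x ) <= 7
stmt 4: y := x * z  -- replace 1 occurrence(s) of y with (x * z)
  => ( ( x * z ) * x ) <= 7
stmt 3: y := 8 - 4  -- replace 0 occurrence(s) of y with (8 - 4)
  => ( ( x * z ) * x ) <= 7
stmt 2: x := 8 + 5  -- replace 2 occurrence(s) of x with (8 + 5)
  => ( ( ( 8 + 5 ) * z ) * ( 8 + 5 ) ) <= 7
stmt 1: y := x - y  -- replace 0 occurrence(s) of y with (x - y)
  => ( ( ( 8 + 5 ) * z ) * ( 8 + 5 ) ) <= 7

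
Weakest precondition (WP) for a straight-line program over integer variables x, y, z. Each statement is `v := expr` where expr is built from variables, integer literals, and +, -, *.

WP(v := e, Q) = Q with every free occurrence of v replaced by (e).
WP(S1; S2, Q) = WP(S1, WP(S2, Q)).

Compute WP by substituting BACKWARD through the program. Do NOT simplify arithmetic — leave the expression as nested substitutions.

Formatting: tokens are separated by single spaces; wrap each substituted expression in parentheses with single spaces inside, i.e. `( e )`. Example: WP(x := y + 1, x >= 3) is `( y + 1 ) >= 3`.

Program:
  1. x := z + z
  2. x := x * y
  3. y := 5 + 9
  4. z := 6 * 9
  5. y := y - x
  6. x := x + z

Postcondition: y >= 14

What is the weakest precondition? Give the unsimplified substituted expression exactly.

Answer: ( ( 5 + 9 ) - ( ( z + z ) * y ) ) >= 14

Derivation:
post: y >= 14
stmt 6: x := x + z  -- replace 0 occurrence(s) of x with (x + z)
  => y >= 14
stmt 5: y := y - x  -- replace 1 occurrence(s) of y with (y - x)
  => ( y - x ) >= 14
stmt 4: z := 6 * 9  -- replace 0 occurrence(s) of z with (6 * 9)
  => ( y - x ) >= 14
stmt 3: y := 5 + 9  -- replace 1 occurrence(s) of y with (5 + 9)
  => ( ( 5 + 9 ) - x ) >= 14
stmt 2: x := x * y  -- replace 1 occurrence(s) of x with (x * y)
  => ( ( 5 + 9 ) - ( x * y ) ) >= 14
stmt 1: x := z + z  -- replace 1 occurrence(s) of x with (z + z)
  => ( ( 5 + 9 ) - ( ( z + z ) * y ) ) >= 14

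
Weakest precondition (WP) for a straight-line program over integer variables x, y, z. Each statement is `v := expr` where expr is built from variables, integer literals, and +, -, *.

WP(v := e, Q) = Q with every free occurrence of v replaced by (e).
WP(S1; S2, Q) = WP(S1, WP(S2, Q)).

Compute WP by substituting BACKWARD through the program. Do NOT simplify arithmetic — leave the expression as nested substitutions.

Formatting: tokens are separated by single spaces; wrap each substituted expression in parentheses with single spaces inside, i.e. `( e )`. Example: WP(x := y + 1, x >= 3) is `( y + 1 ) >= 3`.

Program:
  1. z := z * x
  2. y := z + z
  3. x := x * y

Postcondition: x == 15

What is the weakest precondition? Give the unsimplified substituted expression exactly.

Answer: ( x * ( ( z * x ) + ( z * x ) ) ) == 15

Derivation:
post: x == 15
stmt 3: x := x * y  -- replace 1 occurrence(s) of x with (x * y)
  => ( x * y ) == 15
stmt 2: y := z + z  -- replace 1 occurrence(s) of y with (z + z)
  => ( x * ( z + z ) ) == 15
stmt 1: z := z * x  -- replace 2 occurrence(s) of z with (z * x)
  => ( x * ( ( z * x ) + ( z * x ) ) ) == 15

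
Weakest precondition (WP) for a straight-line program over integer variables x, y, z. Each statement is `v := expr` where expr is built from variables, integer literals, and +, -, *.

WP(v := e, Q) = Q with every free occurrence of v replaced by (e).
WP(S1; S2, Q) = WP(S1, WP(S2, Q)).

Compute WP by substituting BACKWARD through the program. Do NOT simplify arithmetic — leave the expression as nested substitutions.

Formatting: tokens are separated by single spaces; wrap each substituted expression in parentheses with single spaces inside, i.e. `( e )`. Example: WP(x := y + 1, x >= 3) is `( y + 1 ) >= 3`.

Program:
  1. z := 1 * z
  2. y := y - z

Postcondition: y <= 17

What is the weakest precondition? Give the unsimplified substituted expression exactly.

post: y <= 17
stmt 2: y := y - z  -- replace 1 occurrence(s) of y with (y - z)
  => ( y - z ) <= 17
stmt 1: z := 1 * z  -- replace 1 occurrence(s) of z with (1 * z)
  => ( y - ( 1 * z ) ) <= 17

Answer: ( y - ( 1 * z ) ) <= 17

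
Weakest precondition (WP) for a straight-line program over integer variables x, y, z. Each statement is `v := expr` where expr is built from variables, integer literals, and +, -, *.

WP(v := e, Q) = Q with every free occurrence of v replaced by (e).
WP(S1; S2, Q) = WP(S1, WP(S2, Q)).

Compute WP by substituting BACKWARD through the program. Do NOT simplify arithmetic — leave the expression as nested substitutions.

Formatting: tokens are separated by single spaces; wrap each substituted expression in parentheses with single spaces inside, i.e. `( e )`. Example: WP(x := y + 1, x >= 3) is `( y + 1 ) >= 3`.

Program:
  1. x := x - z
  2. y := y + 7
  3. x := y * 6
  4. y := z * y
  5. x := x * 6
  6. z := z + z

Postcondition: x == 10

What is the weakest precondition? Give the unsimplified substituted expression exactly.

Answer: ( ( ( y + 7 ) * 6 ) * 6 ) == 10

Derivation:
post: x == 10
stmt 6: z := z + z  -- replace 0 occurrence(s) of z with (z + z)
  => x == 10
stmt 5: x := x * 6  -- replace 1 occurrence(s) of x with (x * 6)
  => ( x * 6 ) == 10
stmt 4: y := z * y  -- replace 0 occurrence(s) of y with (z * y)
  => ( x * 6 ) == 10
stmt 3: x := y * 6  -- replace 1 occurrence(s) of x with (y * 6)
  => ( ( y * 6 ) * 6 ) == 10
stmt 2: y := y + 7  -- replace 1 occurrence(s) of y with (y + 7)
  => ( ( ( y + 7 ) * 6 ) * 6 ) == 10
stmt 1: x := x - z  -- replace 0 occurrence(s) of x with (x - z)
  => ( ( ( y + 7 ) * 6 ) * 6 ) == 10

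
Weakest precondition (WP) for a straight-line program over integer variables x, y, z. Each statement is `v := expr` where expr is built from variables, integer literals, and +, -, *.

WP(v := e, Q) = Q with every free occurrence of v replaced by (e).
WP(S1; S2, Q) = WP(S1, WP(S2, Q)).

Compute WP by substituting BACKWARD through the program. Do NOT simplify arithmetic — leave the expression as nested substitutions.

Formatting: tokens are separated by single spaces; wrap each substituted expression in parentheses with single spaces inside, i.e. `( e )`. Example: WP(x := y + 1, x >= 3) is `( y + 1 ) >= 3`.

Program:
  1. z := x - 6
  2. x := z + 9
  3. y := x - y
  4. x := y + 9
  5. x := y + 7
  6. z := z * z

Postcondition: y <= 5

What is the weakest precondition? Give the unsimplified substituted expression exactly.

post: y <= 5
stmt 6: z := z * z  -- replace 0 occurrence(s) of z with (z * z)
  => y <= 5
stmt 5: x := y + 7  -- replace 0 occurrence(s) of x with (y + 7)
  => y <= 5
stmt 4: x := y + 9  -- replace 0 occurrence(s) of x with (y + 9)
  => y <= 5
stmt 3: y := x - y  -- replace 1 occurrence(s) of y with (x - y)
  => ( x - y ) <= 5
stmt 2: x := z + 9  -- replace 1 occurrence(s) of x with (z + 9)
  => ( ( z + 9 ) - y ) <= 5
stmt 1: z := x - 6  -- replace 1 occurrence(s) of z with (x - 6)
  => ( ( ( x - 6 ) + 9 ) - y ) <= 5

Answer: ( ( ( x - 6 ) + 9 ) - y ) <= 5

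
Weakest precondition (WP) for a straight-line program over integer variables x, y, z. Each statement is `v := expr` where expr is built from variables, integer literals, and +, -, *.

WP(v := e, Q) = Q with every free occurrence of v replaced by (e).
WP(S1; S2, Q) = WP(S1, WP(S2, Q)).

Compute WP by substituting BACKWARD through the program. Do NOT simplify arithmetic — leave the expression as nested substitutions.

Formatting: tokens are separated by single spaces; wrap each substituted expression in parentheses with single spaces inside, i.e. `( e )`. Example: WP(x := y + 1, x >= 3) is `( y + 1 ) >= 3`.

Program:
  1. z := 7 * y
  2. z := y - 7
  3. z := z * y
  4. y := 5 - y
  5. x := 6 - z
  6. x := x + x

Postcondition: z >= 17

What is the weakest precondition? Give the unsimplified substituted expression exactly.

Answer: ( ( y - 7 ) * y ) >= 17

Derivation:
post: z >= 17
stmt 6: x := x + x  -- replace 0 occurrence(s) of x with (x + x)
  => z >= 17
stmt 5: x := 6 - z  -- replace 0 occurrence(s) of x with (6 - z)
  => z >= 17
stmt 4: y := 5 - y  -- replace 0 occurrence(s) of y with (5 - y)
  => z >= 17
stmt 3: z := z * y  -- replace 1 occurrence(s) of z with (z * y)
  => ( z * y ) >= 17
stmt 2: z := y - 7  -- replace 1 occurrence(s) of z with (y - 7)
  => ( ( y - 7 ) * y ) >= 17
stmt 1: z := 7 * y  -- replace 0 occurrence(s) of z with (7 * y)
  => ( ( y - 7 ) * y ) >= 17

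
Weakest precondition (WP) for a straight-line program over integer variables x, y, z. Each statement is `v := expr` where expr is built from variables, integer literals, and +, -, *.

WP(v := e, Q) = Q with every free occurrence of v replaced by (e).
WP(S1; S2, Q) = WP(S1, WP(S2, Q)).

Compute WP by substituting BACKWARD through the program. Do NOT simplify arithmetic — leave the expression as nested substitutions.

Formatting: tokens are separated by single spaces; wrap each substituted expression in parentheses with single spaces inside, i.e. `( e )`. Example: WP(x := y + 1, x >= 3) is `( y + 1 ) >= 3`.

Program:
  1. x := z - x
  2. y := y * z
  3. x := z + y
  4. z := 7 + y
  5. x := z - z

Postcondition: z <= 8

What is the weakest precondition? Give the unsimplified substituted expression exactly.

post: z <= 8
stmt 5: x := z - z  -- replace 0 occurrence(s) of x with (z - z)
  => z <= 8
stmt 4: z := 7 + y  -- replace 1 occurrence(s) of z with (7 + y)
  => ( 7 + y ) <= 8
stmt 3: x := z + y  -- replace 0 occurrence(s) of x with (z + y)
  => ( 7 + y ) <= 8
stmt 2: y := y * z  -- replace 1 occurrence(s) of y with (y * z)
  => ( 7 + ( y * z ) ) <= 8
stmt 1: x := z - x  -- replace 0 occurrence(s) of x with (z - x)
  => ( 7 + ( y * z ) ) <= 8

Answer: ( 7 + ( y * z ) ) <= 8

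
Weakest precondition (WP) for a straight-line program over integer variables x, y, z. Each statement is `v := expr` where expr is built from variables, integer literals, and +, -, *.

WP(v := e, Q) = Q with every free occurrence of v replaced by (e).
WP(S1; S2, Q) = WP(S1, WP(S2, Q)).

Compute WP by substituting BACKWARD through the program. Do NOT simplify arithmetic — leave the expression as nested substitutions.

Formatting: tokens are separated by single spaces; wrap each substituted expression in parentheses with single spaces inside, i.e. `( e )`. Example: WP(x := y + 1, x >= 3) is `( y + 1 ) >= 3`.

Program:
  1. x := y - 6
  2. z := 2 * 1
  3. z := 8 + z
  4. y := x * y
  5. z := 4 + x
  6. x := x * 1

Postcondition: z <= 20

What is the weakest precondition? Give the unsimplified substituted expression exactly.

post: z <= 20
stmt 6: x := x * 1  -- replace 0 occurrence(s) of x with (x * 1)
  => z <= 20
stmt 5: z := 4 + x  -- replace 1 occurrence(s) of z with (4 + x)
  => ( 4 + x ) <= 20
stmt 4: y := x * y  -- replace 0 occurrence(s) of y with (x * y)
  => ( 4 + x ) <= 20
stmt 3: z := 8 + z  -- replace 0 occurrence(s) of z with (8 + z)
  => ( 4 + x ) <= 20
stmt 2: z := 2 * 1  -- replace 0 occurrence(s) of z with (2 * 1)
  => ( 4 + x ) <= 20
stmt 1: x := y - 6  -- replace 1 occurrence(s) of x with (y - 6)
  => ( 4 + ( y - 6 ) ) <= 20

Answer: ( 4 + ( y - 6 ) ) <= 20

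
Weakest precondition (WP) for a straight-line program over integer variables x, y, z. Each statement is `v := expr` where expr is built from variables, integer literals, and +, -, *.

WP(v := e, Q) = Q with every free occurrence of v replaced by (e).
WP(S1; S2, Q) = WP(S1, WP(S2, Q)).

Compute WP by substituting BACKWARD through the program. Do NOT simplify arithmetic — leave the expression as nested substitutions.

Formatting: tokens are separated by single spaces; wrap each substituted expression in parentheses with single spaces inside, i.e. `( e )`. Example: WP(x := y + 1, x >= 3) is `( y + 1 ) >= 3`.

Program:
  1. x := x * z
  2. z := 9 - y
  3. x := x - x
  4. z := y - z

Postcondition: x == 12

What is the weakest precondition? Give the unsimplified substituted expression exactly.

post: x == 12
stmt 4: z := y - z  -- replace 0 occurrence(s) of z with (y - z)
  => x == 12
stmt 3: x := x - x  -- replace 1 occurrence(s) of x with (x - x)
  => ( x - x ) == 12
stmt 2: z := 9 - y  -- replace 0 occurrence(s) of z with (9 - y)
  => ( x - x ) == 12
stmt 1: x := x * z  -- replace 2 occurrence(s) of x with (x * z)
  => ( ( x * z ) - ( x * z ) ) == 12

Answer: ( ( x * z ) - ( x * z ) ) == 12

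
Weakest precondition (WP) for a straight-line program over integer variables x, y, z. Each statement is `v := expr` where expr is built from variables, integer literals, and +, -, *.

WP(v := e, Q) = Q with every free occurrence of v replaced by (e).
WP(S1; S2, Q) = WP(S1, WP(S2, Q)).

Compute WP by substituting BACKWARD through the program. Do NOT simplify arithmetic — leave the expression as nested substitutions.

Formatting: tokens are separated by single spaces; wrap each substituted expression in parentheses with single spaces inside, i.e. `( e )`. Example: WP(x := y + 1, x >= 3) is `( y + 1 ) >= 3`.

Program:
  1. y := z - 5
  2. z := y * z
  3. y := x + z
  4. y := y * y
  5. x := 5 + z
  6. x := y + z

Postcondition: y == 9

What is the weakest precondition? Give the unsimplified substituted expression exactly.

post: y == 9
stmt 6: x := y + z  -- replace 0 occurrence(s) of x with (y + z)
  => y == 9
stmt 5: x := 5 + z  -- replace 0 occurrence(s) of x with (5 + z)
  => y == 9
stmt 4: y := y * y  -- replace 1 occurrence(s) of y with (y * y)
  => ( y * y ) == 9
stmt 3: y := x + z  -- replace 2 occurrence(s) of y with (x + z)
  => ( ( x + z ) * ( x + z ) ) == 9
stmt 2: z := y * z  -- replace 2 occurrence(s) of z with (y * z)
  => ( ( x + ( y * z ) ) * ( x + ( y * z ) ) ) == 9
stmt 1: y := z - 5  -- replace 2 occurrence(s) of y with (z - 5)
  => ( ( x + ( ( z - 5 ) * z ) ) * ( x + ( ( z - 5 ) * z ) ) ) == 9

Answer: ( ( x + ( ( z - 5 ) * z ) ) * ( x + ( ( z - 5 ) * z ) ) ) == 9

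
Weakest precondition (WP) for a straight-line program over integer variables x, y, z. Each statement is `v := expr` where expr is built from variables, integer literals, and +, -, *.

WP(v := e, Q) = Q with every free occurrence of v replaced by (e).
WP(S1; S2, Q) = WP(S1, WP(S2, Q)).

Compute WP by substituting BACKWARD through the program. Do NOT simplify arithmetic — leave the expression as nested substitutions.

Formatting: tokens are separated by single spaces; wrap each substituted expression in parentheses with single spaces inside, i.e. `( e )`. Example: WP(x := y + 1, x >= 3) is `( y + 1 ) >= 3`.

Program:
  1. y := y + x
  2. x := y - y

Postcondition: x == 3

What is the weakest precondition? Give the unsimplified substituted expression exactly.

post: x == 3
stmt 2: x := y - y  -- replace 1 occurrence(s) of x with (y - y)
  => ( y - y ) == 3
stmt 1: y := y + x  -- replace 2 occurrence(s) of y with (y + x)
  => ( ( y + x ) - ( y + x ) ) == 3

Answer: ( ( y + x ) - ( y + x ) ) == 3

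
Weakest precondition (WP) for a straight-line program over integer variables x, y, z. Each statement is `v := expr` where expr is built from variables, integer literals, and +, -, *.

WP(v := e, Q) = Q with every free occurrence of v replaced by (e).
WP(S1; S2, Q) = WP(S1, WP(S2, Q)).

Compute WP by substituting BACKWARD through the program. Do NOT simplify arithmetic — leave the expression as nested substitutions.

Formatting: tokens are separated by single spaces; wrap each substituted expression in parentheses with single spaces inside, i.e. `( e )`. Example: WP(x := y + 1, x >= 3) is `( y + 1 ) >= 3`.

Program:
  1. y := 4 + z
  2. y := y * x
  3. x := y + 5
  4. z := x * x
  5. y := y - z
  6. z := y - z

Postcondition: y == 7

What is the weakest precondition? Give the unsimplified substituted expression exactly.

post: y == 7
stmt 6: z := y - z  -- replace 0 occurrence(s) of z with (y - z)
  => y == 7
stmt 5: y := y - z  -- replace 1 occurrence(s) of y with (y - z)
  => ( y - z ) == 7
stmt 4: z := x * x  -- replace 1 occurrence(s) of z with (x * x)
  => ( y - ( x * x ) ) == 7
stmt 3: x := y + 5  -- replace 2 occurrence(s) of x with (y + 5)
  => ( y - ( ( y + 5 ) * ( y + 5 ) ) ) == 7
stmt 2: y := y * x  -- replace 3 occurrence(s) of y with (y * x)
  => ( ( y * x ) - ( ( ( y * x ) + 5 ) * ( ( y * x ) + 5 ) ) ) == 7
stmt 1: y := 4 + z  -- replace 3 occurrence(s) of y with (4 + z)
  => ( ( ( 4 + z ) * x ) - ( ( ( ( 4 + z ) * x ) + 5 ) * ( ( ( 4 + z ) * x ) + 5 ) ) ) == 7

Answer: ( ( ( 4 + z ) * x ) - ( ( ( ( 4 + z ) * x ) + 5 ) * ( ( ( 4 + z ) * x ) + 5 ) ) ) == 7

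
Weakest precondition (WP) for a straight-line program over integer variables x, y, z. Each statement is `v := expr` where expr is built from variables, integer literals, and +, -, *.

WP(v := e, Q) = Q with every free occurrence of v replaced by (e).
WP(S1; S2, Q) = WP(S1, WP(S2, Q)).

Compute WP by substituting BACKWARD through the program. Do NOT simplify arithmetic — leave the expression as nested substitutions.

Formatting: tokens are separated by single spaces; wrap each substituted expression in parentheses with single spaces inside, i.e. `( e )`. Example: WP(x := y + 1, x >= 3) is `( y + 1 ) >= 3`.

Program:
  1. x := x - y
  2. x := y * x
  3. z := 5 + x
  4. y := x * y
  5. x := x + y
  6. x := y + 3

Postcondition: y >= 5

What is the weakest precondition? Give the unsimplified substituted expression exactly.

post: y >= 5
stmt 6: x := y + 3  -- replace 0 occurrence(s) of x with (y + 3)
  => y >= 5
stmt 5: x := x + y  -- replace 0 occurrence(s) of x with (x + y)
  => y >= 5
stmt 4: y := x * y  -- replace 1 occurrence(s) of y with (x * y)
  => ( x * y ) >= 5
stmt 3: z := 5 + x  -- replace 0 occurrence(s) of z with (5 + x)
  => ( x * y ) >= 5
stmt 2: x := y * x  -- replace 1 occurrence(s) of x with (y * x)
  => ( ( y * x ) * y ) >= 5
stmt 1: x := x - y  -- replace 1 occurrence(s) of x with (x - y)
  => ( ( y * ( x - y ) ) * y ) >= 5

Answer: ( ( y * ( x - y ) ) * y ) >= 5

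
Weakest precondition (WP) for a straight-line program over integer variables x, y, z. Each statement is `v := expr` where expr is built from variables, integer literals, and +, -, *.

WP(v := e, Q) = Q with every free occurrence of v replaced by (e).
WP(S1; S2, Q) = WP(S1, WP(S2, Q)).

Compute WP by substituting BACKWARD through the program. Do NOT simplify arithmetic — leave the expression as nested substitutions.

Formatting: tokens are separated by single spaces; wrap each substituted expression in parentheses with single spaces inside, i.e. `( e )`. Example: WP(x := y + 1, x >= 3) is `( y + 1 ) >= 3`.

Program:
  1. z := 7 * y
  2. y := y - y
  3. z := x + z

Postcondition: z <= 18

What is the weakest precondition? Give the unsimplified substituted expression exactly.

Answer: ( x + ( 7 * y ) ) <= 18

Derivation:
post: z <= 18
stmt 3: z := x + z  -- replace 1 occurrence(s) of z with (x + z)
  => ( x + z ) <= 18
stmt 2: y := y - y  -- replace 0 occurrence(s) of y with (y - y)
  => ( x + z ) <= 18
stmt 1: z := 7 * y  -- replace 1 occurrence(s) of z with (7 * y)
  => ( x + ( 7 * y ) ) <= 18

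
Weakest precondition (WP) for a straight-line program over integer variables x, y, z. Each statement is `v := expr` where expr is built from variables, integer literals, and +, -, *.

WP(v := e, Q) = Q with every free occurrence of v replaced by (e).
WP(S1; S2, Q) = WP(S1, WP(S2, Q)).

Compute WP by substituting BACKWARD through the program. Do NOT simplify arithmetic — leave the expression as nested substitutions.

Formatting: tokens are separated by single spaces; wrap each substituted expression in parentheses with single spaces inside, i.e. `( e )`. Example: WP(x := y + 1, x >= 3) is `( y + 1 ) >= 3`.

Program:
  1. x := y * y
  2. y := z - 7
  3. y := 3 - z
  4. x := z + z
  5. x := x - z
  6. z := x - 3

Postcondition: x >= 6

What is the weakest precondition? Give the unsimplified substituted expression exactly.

Answer: ( ( z + z ) - z ) >= 6

Derivation:
post: x >= 6
stmt 6: z := x - 3  -- replace 0 occurrence(s) of z with (x - 3)
  => x >= 6
stmt 5: x := x - z  -- replace 1 occurrence(s) of x with (x - z)
  => ( x - z ) >= 6
stmt 4: x := z + z  -- replace 1 occurrence(s) of x with (z + z)
  => ( ( z + z ) - z ) >= 6
stmt 3: y := 3 - z  -- replace 0 occurrence(s) of y with (3 - z)
  => ( ( z + z ) - z ) >= 6
stmt 2: y := z - 7  -- replace 0 occurrence(s) of y with (z - 7)
  => ( ( z + z ) - z ) >= 6
stmt 1: x := y * y  -- replace 0 occurrence(s) of x with (y * y)
  => ( ( z + z ) - z ) >= 6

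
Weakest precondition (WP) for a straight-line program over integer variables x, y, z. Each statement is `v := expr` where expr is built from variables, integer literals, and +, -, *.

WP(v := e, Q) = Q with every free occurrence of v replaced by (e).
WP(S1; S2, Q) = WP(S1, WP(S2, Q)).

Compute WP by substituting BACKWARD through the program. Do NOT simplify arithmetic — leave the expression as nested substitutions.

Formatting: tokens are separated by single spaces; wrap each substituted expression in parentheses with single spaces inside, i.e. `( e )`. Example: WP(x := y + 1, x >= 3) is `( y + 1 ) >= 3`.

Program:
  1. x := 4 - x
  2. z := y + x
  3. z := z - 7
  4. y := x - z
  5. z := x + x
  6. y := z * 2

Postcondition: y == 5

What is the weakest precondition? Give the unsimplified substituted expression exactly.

post: y == 5
stmt 6: y := z * 2  -- replace 1 occurrence(s) of y with (z * 2)
  => ( z * 2 ) == 5
stmt 5: z := x + x  -- replace 1 occurrence(s) of z with (x + x)
  => ( ( x + x ) * 2 ) == 5
stmt 4: y := x - z  -- replace 0 occurrence(s) of y with (x - z)
  => ( ( x + x ) * 2 ) == 5
stmt 3: z := z - 7  -- replace 0 occurrence(s) of z with (z - 7)
  => ( ( x + x ) * 2 ) == 5
stmt 2: z := y + x  -- replace 0 occurrence(s) of z with (y + x)
  => ( ( x + x ) * 2 ) == 5
stmt 1: x := 4 - x  -- replace 2 occurrence(s) of x with (4 - x)
  => ( ( ( 4 - x ) + ( 4 - x ) ) * 2 ) == 5

Answer: ( ( ( 4 - x ) + ( 4 - x ) ) * 2 ) == 5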